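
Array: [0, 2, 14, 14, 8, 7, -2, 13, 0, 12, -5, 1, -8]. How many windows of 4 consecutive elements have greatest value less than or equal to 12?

2

[0, 2, 14, 14] → max 14
[2, 14, 14, 8] → max 14
[14, 14, 8, 7] → max 14
[14, 8, 7, -2] → max 14
[8, 7, -2, 13] → max 13
[7, -2, 13, 0] → max 13
[-2, 13, 0, 12] → max 13
[13, 0, 12, -5] → max 13
[0, 12, -5, 1] → max 12  ≤ 12 ✓
[12, -5, 1, -8] → max 12  ≤ 12 ✓
2 windows satisfy the condition.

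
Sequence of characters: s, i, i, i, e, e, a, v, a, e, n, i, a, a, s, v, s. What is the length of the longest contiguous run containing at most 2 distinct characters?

5

add s: window [s] (1 distinct), len 1
add i: window [s, i] (2 distinct), len 2
add i: window [s, i, i] (2 distinct), len 3
add i: window [s, i, i, i] (2 distinct), len 4
add e: window [i, i, i, e] (2 distinct), len 4
add e: window [i, i, i, e, e] (2 distinct), len 5
add a: window [e, e, a] (2 distinct), len 3
add v: window [a, v] (2 distinct), len 2
add a: window [a, v, a] (2 distinct), len 3
add e: window [a, e] (2 distinct), len 2
add n: window [e, n] (2 distinct), len 2
add i: window [n, i] (2 distinct), len 2
add a: window [i, a] (2 distinct), len 2
add a: window [i, a, a] (2 distinct), len 3
add s: window [a, a, s] (2 distinct), len 3
add v: window [s, v] (2 distinct), len 2
add s: window [s, v, s] (2 distinct), len 3
Longest length with ≤2 distinct: 5.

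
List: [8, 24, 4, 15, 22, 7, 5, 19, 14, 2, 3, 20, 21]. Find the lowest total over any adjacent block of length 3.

19

8 24 4 → sum 36
24 4 15 → sum 43
4 15 22 → sum 41
15 22 7 → sum 44
22 7 5 → sum 34
7 5 19 → sum 31
5 19 14 → sum 38
19 14 2 → sum 35
14 2 3 → sum 19
2 3 20 → sum 25
3 20 21 → sum 44
Lowest of these is 19.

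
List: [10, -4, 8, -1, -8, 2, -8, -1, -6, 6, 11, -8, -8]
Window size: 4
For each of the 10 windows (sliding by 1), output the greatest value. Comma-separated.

Sliding a size-4 window across the 13 values:
10 -4 8 -1 → max 10
-4 8 -1 -8 → max 8
8 -1 -8 2 → max 8
-1 -8 2 -8 → max 2
-8 2 -8 -1 → max 2
2 -8 -1 -6 → max 2
-8 -1 -6 6 → max 6
-1 -6 6 11 → max 11
-6 6 11 -8 → max 11
6 11 -8 -8 → max 11

10, 8, 8, 2, 2, 2, 6, 11, 11, 11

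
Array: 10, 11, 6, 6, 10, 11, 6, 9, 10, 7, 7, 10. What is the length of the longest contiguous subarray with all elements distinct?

add 10: [10] len 1
add 11: [10, 11] len 2
add 6: [10, 11, 6] len 3
add 6 (repeat 6, move left end past it): [6] len 1
add 10: [6, 10] len 2
add 11: [6, 10, 11] len 3
add 6 (repeat 6, move left end past it): [10, 11, 6] len 3
add 9: [10, 11, 6, 9] len 4
add 10 (repeat 10, move left end past it): [11, 6, 9, 10] len 4
add 7: [11, 6, 9, 10, 7] len 5
add 7 (repeat 7, move left end past it): [7] len 1
add 10: [7, 10] len 2
Longest all-distinct length: 5.

5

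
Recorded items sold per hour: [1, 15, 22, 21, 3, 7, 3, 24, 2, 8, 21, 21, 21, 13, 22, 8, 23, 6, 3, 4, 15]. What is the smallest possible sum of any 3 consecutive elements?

13

[1, 15, 22] → sum 38
[15, 22, 21] → sum 58
[22, 21, 3] → sum 46
[21, 3, 7] → sum 31
[3, 7, 3] → sum 13
[7, 3, 24] → sum 34
[3, 24, 2] → sum 29
[24, 2, 8] → sum 34
[2, 8, 21] → sum 31
[8, 21, 21] → sum 50
[21, 21, 21] → sum 63
[21, 21, 13] → sum 55
[21, 13, 22] → sum 56
[13, 22, 8] → sum 43
[22, 8, 23] → sum 53
[8, 23, 6] → sum 37
[23, 6, 3] → sum 32
[6, 3, 4] → sum 13
[3, 4, 15] → sum 22
Smallest of these is 13.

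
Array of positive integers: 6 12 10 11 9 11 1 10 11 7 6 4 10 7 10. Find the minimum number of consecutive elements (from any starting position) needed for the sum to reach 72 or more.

add 6: running sum 6 < 72
add 12: running sum 18 < 72
add 10: running sum 28 < 72
add 11: running sum 39 < 72
add 9: running sum 48 < 72
add 11: running sum 59 < 72
add 1: running sum 60 < 72
add 10: running sum 70 < 72
end 8: [12, 10, 11, 9, 11, 1, 10, 11] sum 75, len 8
end 9: [12, 10, 11, 9, 11, 1, 10, 11, 7] sum 82, len 9
end 10: [10, 11, 9, 11, 1, 10, 11, 7, 6] sum 76, len 9
end 11: [10, 11, 9, 11, 1, 10, 11, 7, 6, 4] sum 80, len 10
end 12: [11, 9, 11, 1, 10, 11, 7, 6, 4, 10] sum 80, len 10
end 13: [9, 11, 1, 10, 11, 7, 6, 4, 10, 7] sum 76, len 10
end 14: [11, 1, 10, 11, 7, 6, 4, 10, 7, 10] sum 77, len 10
Shortest qualifying length: 8.

8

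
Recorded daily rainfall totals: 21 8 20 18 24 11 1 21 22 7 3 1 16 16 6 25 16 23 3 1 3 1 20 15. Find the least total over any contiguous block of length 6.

43

Each size-6 window and its sum:
(21, 8, 20, 18, 24, 11) → sum 102
(8, 20, 18, 24, 11, 1) → sum 82
(20, 18, 24, 11, 1, 21) → sum 95
(18, 24, 11, 1, 21, 22) → sum 97
(24, 11, 1, 21, 22, 7) → sum 86
(11, 1, 21, 22, 7, 3) → sum 65
(1, 21, 22, 7, 3, 1) → sum 55
(21, 22, 7, 3, 1, 16) → sum 70
(22, 7, 3, 1, 16, 16) → sum 65
(7, 3, 1, 16, 16, 6) → sum 49
(3, 1, 16, 16, 6, 25) → sum 67
(1, 16, 16, 6, 25, 16) → sum 80
(16, 16, 6, 25, 16, 23) → sum 102
(16, 6, 25, 16, 23, 3) → sum 89
(6, 25, 16, 23, 3, 1) → sum 74
(25, 16, 23, 3, 1, 3) → sum 71
(16, 23, 3, 1, 3, 1) → sum 47
(23, 3, 1, 3, 1, 20) → sum 51
(3, 1, 3, 1, 20, 15) → sum 43
Least of these is 43.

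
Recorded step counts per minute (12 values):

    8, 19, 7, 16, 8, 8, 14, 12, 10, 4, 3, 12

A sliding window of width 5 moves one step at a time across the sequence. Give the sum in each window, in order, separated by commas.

58, 58, 53, 58, 52, 48, 43, 41

(8, 19, 7, 16, 8) → sum 58
(19, 7, 16, 8, 8) → sum 58
(7, 16, 8, 8, 14) → sum 53
(16, 8, 8, 14, 12) → sum 58
(8, 8, 14, 12, 10) → sum 52
(8, 14, 12, 10, 4) → sum 48
(14, 12, 10, 4, 3) → sum 43
(12, 10, 4, 3, 12) → sum 41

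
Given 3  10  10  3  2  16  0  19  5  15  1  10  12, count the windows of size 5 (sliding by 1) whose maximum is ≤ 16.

4

(3, 10, 10, 3, 2) → max 10  ≤ 16 ✓
(10, 10, 3, 2, 16) → max 16  ≤ 16 ✓
(10, 3, 2, 16, 0) → max 16  ≤ 16 ✓
(3, 2, 16, 0, 19) → max 19
(2, 16, 0, 19, 5) → max 19
(16, 0, 19, 5, 15) → max 19
(0, 19, 5, 15, 1) → max 19
(19, 5, 15, 1, 10) → max 19
(5, 15, 1, 10, 12) → max 15  ≤ 16 ✓
4 windows satisfy the condition.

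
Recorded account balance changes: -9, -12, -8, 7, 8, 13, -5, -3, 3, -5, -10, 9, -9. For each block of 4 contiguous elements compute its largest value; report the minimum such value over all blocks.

Window maxs for each of the 10 positions:
-9 -12 -8 7 → max 7
-12 -8 7 8 → max 8
-8 7 8 13 → max 13
7 8 13 -5 → max 13
8 13 -5 -3 → max 13
13 -5 -3 3 → max 13
-5 -3 3 -5 → max 3
-3 3 -5 -10 → max 3
3 -5 -10 9 → max 9
-5 -10 9 -9 → max 9
Minimum of these is 3.

3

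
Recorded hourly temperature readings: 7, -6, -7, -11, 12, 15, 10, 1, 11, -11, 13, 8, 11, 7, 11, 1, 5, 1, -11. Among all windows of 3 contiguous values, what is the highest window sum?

37

Each size-3 window and its sum:
[7, -6, -7] → sum -6
[-6, -7, -11] → sum -24
[-7, -11, 12] → sum -6
[-11, 12, 15] → sum 16
[12, 15, 10] → sum 37
[15, 10, 1] → sum 26
[10, 1, 11] → sum 22
[1, 11, -11] → sum 1
[11, -11, 13] → sum 13
[-11, 13, 8] → sum 10
[13, 8, 11] → sum 32
[8, 11, 7] → sum 26
[11, 7, 11] → sum 29
[7, 11, 1] → sum 19
[11, 1, 5] → sum 17
[1, 5, 1] → sum 7
[5, 1, -11] → sum -5
Highest of these is 37.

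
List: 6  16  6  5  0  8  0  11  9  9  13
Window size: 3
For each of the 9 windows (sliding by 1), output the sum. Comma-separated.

[6, 16, 6] → sum 28
[16, 6, 5] → sum 27
[6, 5, 0] → sum 11
[5, 0, 8] → sum 13
[0, 8, 0] → sum 8
[8, 0, 11] → sum 19
[0, 11, 9] → sum 20
[11, 9, 9] → sum 29
[9, 9, 13] → sum 31

28, 27, 11, 13, 8, 19, 20, 29, 31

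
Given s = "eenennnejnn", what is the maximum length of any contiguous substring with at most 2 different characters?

Extend right; when distinct count exceeds 2, shrink from the left:
[e] 1 distinct, len 1
[e, e] 1 distinct, len 2
[e, e, n] 2 distinct, len 3
[e, e, n, e] 2 distinct, len 4
[e, e, n, e, n] 2 distinct, len 5
[e, e, n, e, n, n] 2 distinct, len 6
[e, e, n, e, n, n, n] 2 distinct, len 7
[e, e, n, e, n, n, n, e] 2 distinct, len 8
[e, j] 2 distinct, len 2
[j, n] 2 distinct, len 2
[j, n, n] 2 distinct, len 3
Longest length with ≤2 distinct: 8.

8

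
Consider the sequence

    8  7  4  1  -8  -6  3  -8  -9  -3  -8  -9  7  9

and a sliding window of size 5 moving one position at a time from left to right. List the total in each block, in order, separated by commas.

12, -2, -6, -18, -28, -23, -25, -37, -22, -4

Sliding a size-5 window across the 14 values:
8 7 4 1 -8 → sum 12
7 4 1 -8 -6 → sum -2
4 1 -8 -6 3 → sum -6
1 -8 -6 3 -8 → sum -18
-8 -6 3 -8 -9 → sum -28
-6 3 -8 -9 -3 → sum -23
3 -8 -9 -3 -8 → sum -25
-8 -9 -3 -8 -9 → sum -37
-9 -3 -8 -9 7 → sum -22
-3 -8 -9 7 9 → sum -4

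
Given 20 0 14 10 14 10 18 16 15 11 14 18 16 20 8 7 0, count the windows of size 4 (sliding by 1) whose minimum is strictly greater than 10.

20 0 14 10 → min 0
0 14 10 14 → min 0
14 10 14 10 → min 10
10 14 10 18 → min 10
14 10 18 16 → min 10
10 18 16 15 → min 10
18 16 15 11 → min 11  > 10 ✓
16 15 11 14 → min 11  > 10 ✓
15 11 14 18 → min 11  > 10 ✓
11 14 18 16 → min 11  > 10 ✓
14 18 16 20 → min 14  > 10 ✓
18 16 20 8 → min 8
16 20 8 7 → min 7
20 8 7 0 → min 0
5 windows satisfy the condition.

5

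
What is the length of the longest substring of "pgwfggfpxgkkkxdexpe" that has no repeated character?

5

add p: [p] len 1
add g: [p, g] len 2
add w: [p, g, w] len 3
add f: [p, g, w, f] len 4
add g (repeat g, move left end past it): [w, f, g] len 3
add g (repeat g, move left end past it): [g] len 1
add f: [g, f] len 2
add p: [g, f, p] len 3
add x: [g, f, p, x] len 4
add g (repeat g, move left end past it): [f, p, x, g] len 4
add k: [f, p, x, g, k] len 5
add k (repeat k, move left end past it): [k] len 1
add k (repeat k, move left end past it): [k] len 1
add x: [k, x] len 2
add d: [k, x, d] len 3
add e: [k, x, d, e] len 4
add x (repeat x, move left end past it): [d, e, x] len 3
add p: [d, e, x, p] len 4
add e (repeat e, move left end past it): [x, p, e] len 3
Longest all-distinct length: 5.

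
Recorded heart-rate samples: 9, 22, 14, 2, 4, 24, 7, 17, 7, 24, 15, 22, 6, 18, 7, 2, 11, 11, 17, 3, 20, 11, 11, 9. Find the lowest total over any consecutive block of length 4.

(9, 22, 14, 2) → sum 47
(22, 14, 2, 4) → sum 42
(14, 2, 4, 24) → sum 44
(2, 4, 24, 7) → sum 37
(4, 24, 7, 17) → sum 52
(24, 7, 17, 7) → sum 55
(7, 17, 7, 24) → sum 55
(17, 7, 24, 15) → sum 63
(7, 24, 15, 22) → sum 68
(24, 15, 22, 6) → sum 67
(15, 22, 6, 18) → sum 61
(22, 6, 18, 7) → sum 53
(6, 18, 7, 2) → sum 33
(18, 7, 2, 11) → sum 38
(7, 2, 11, 11) → sum 31
(2, 11, 11, 17) → sum 41
(11, 11, 17, 3) → sum 42
(11, 17, 3, 20) → sum 51
(17, 3, 20, 11) → sum 51
(3, 20, 11, 11) → sum 45
(20, 11, 11, 9) → sum 51
Lowest of these is 31.

31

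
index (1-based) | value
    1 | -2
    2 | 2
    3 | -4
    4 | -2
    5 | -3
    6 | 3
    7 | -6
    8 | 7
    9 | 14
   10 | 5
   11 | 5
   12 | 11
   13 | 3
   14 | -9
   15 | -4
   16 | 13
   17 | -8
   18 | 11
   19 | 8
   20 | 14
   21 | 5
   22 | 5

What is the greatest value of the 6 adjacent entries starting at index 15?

Elements at indices 15..20: -4, 13, -8, 11, 8, 14
max(-4, 13, -8, 11, 8, 14) = 14

14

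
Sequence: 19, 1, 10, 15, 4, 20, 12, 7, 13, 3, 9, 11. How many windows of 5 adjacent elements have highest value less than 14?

(19, 1, 10, 15, 4) → max 19
(1, 10, 15, 4, 20) → max 20
(10, 15, 4, 20, 12) → max 20
(15, 4, 20, 12, 7) → max 20
(4, 20, 12, 7, 13) → max 20
(20, 12, 7, 13, 3) → max 20
(12, 7, 13, 3, 9) → max 13  < 14 ✓
(7, 13, 3, 9, 11) → max 13  < 14 ✓
2 windows satisfy the condition.

2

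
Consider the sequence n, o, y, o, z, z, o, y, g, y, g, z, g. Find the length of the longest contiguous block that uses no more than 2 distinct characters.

add n: window [n] (1 distinct), len 1
add o: window [n, o] (2 distinct), len 2
add y: window [o, y] (2 distinct), len 2
add o: window [o, y, o] (2 distinct), len 3
add z: window [o, z] (2 distinct), len 2
add z: window [o, z, z] (2 distinct), len 3
add o: window [o, z, z, o] (2 distinct), len 4
add y: window [o, y] (2 distinct), len 2
add g: window [y, g] (2 distinct), len 2
add y: window [y, g, y] (2 distinct), len 3
add g: window [y, g, y, g] (2 distinct), len 4
add z: window [g, z] (2 distinct), len 2
add g: window [g, z, g] (2 distinct), len 3
Longest length with ≤2 distinct: 4.

4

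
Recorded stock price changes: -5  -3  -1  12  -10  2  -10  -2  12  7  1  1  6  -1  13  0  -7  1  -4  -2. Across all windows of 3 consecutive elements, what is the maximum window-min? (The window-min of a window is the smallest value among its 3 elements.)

Each size-3 window and its min:
-5 -3 -1 → min -5
-3 -1 12 → min -3
-1 12 -10 → min -10
12 -10 2 → min -10
-10 2 -10 → min -10
2 -10 -2 → min -10
-10 -2 12 → min -10
-2 12 7 → min -2
12 7 1 → min 1
7 1 1 → min 1
1 1 6 → min 1
1 6 -1 → min -1
6 -1 13 → min -1
-1 13 0 → min -1
13 0 -7 → min -7
0 -7 1 → min -7
-7 1 -4 → min -7
1 -4 -2 → min -4
Maximum of these is 1.

1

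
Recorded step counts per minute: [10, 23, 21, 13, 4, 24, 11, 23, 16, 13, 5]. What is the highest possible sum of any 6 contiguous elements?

96

10 23 21 13 4 24 → sum 95
23 21 13 4 24 11 → sum 96
21 13 4 24 11 23 → sum 96
13 4 24 11 23 16 → sum 91
4 24 11 23 16 13 → sum 91
24 11 23 16 13 5 → sum 92
Highest of these is 96.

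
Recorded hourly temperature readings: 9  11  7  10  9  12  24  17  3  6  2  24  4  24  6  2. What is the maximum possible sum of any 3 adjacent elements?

53

(9, 11, 7) → sum 27
(11, 7, 10) → sum 28
(7, 10, 9) → sum 26
(10, 9, 12) → sum 31
(9, 12, 24) → sum 45
(12, 24, 17) → sum 53
(24, 17, 3) → sum 44
(17, 3, 6) → sum 26
(3, 6, 2) → sum 11
(6, 2, 24) → sum 32
(2, 24, 4) → sum 30
(24, 4, 24) → sum 52
(4, 24, 6) → sum 34
(24, 6, 2) → sum 32
Maximum of these is 53.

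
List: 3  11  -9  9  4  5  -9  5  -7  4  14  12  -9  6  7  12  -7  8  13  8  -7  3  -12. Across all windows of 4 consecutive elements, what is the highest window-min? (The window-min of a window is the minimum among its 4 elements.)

-7

Each size-4 window and its min:
3 11 -9 9 → min -9
11 -9 9 4 → min -9
-9 9 4 5 → min -9
9 4 5 -9 → min -9
4 5 -9 5 → min -9
5 -9 5 -7 → min -9
-9 5 -7 4 → min -9
5 -7 4 14 → min -7
-7 4 14 12 → min -7
4 14 12 -9 → min -9
14 12 -9 6 → min -9
12 -9 6 7 → min -9
-9 6 7 12 → min -9
6 7 12 -7 → min -7
7 12 -7 8 → min -7
12 -7 8 13 → min -7
-7 8 13 8 → min -7
8 13 8 -7 → min -7
13 8 -7 3 → min -7
8 -7 3 -12 → min -12
Highest of these is -7.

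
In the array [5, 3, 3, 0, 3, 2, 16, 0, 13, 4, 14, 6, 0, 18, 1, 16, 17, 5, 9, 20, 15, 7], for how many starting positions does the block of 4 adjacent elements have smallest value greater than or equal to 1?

5 3 3 0 → min 0
3 3 0 3 → min 0
3 0 3 2 → min 0
0 3 2 16 → min 0
3 2 16 0 → min 0
2 16 0 13 → min 0
16 0 13 4 → min 0
0 13 4 14 → min 0
13 4 14 6 → min 4  ≥ 1 ✓
4 14 6 0 → min 0
14 6 0 18 → min 0
6 0 18 1 → min 0
0 18 1 16 → min 0
18 1 16 17 → min 1  ≥ 1 ✓
1 16 17 5 → min 1  ≥ 1 ✓
16 17 5 9 → min 5  ≥ 1 ✓
17 5 9 20 → min 5  ≥ 1 ✓
5 9 20 15 → min 5  ≥ 1 ✓
9 20 15 7 → min 7  ≥ 1 ✓
7 windows satisfy the condition.

7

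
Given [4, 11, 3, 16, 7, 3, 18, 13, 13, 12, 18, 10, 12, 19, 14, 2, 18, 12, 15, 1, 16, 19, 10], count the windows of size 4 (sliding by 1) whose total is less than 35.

(4, 11, 3, 16) → sum 34  < 35 ✓
(11, 3, 16, 7) → sum 37
(3, 16, 7, 3) → sum 29  < 35 ✓
(16, 7, 3, 18) → sum 44
(7, 3, 18, 13) → sum 41
(3, 18, 13, 13) → sum 47
(18, 13, 13, 12) → sum 56
(13, 13, 12, 18) → sum 56
(13, 12, 18, 10) → sum 53
(12, 18, 10, 12) → sum 52
(18, 10, 12, 19) → sum 59
(10, 12, 19, 14) → sum 55
(12, 19, 14, 2) → sum 47
(19, 14, 2, 18) → sum 53
(14, 2, 18, 12) → sum 46
(2, 18, 12, 15) → sum 47
(18, 12, 15, 1) → sum 46
(12, 15, 1, 16) → sum 44
(15, 1, 16, 19) → sum 51
(1, 16, 19, 10) → sum 46
2 windows satisfy the condition.

2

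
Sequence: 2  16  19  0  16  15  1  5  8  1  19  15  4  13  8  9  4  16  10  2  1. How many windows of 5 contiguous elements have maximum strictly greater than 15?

14

2 16 19 0 16 → max 19  > 15 ✓
16 19 0 16 15 → max 19  > 15 ✓
19 0 16 15 1 → max 19  > 15 ✓
0 16 15 1 5 → max 16  > 15 ✓
16 15 1 5 8 → max 16  > 15 ✓
15 1 5 8 1 → max 15
1 5 8 1 19 → max 19  > 15 ✓
5 8 1 19 15 → max 19  > 15 ✓
8 1 19 15 4 → max 19  > 15 ✓
1 19 15 4 13 → max 19  > 15 ✓
19 15 4 13 8 → max 19  > 15 ✓
15 4 13 8 9 → max 15
4 13 8 9 4 → max 13
13 8 9 4 16 → max 16  > 15 ✓
8 9 4 16 10 → max 16  > 15 ✓
9 4 16 10 2 → max 16  > 15 ✓
4 16 10 2 1 → max 16  > 15 ✓
14 windows satisfy the condition.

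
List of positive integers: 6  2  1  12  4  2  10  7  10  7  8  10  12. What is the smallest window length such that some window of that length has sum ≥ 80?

Extend right; whenever the sum reaches 80, record the length and shrink from the left:
add 6: running sum 6 < 80
add 2: running sum 8 < 80
add 1: running sum 9 < 80
add 12: running sum 21 < 80
add 4: running sum 25 < 80
add 2: running sum 27 < 80
add 10: running sum 37 < 80
add 7: running sum 44 < 80
add 10: running sum 54 < 80
add 7: running sum 61 < 80
add 8: running sum 69 < 80
add 10: running sum 79 < 80
end 12: [12, 4, 2, 10, 7, 10, 7, 8, 10, 12] sum 82, len 10
Shortest qualifying length: 10.

10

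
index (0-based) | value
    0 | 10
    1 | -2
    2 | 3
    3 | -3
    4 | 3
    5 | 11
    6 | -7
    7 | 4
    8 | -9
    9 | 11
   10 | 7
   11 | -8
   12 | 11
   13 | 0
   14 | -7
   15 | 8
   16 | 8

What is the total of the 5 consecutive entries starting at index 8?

Elements at indices 8..12: -9, 11, 7, -8, 11
sum(-9, 11, 7, -8, 11) = 12

12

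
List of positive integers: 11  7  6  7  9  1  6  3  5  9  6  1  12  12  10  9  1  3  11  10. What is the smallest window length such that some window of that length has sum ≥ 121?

18

Extend right; whenever the sum reaches 121, record the length and shrink from the left:
add 11: running sum 11 < 121
add 7: running sum 18 < 121
add 6: running sum 24 < 121
add 7: running sum 31 < 121
add 9: running sum 40 < 121
add 1: running sum 41 < 121
add 6: running sum 47 < 121
add 3: running sum 50 < 121
add 5: running sum 55 < 121
add 9: running sum 64 < 121
add 6: running sum 70 < 121
add 1: running sum 71 < 121
add 12: running sum 83 < 121
add 12: running sum 95 < 121
add 10: running sum 105 < 121
add 9: running sum 114 < 121
add 1: running sum 115 < 121
add 3: running sum 118 < 121
add 11: shortest ending here [11, 7, 6, 7, 9, 1, 6, 3, 5, 9, 6, 1, 12, 12, 10, 9, 1, 3, 11] sum 129, len 19
add 10: shortest ending here [6, 7, 9, 1, 6, 3, 5, 9, 6, 1, 12, 12, 10, 9, 1, 3, 11, 10] sum 121, len 18
Shortest qualifying length: 18.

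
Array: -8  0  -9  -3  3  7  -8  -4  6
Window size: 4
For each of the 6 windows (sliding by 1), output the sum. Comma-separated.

Sliding a size-4 window across the 9 values:
[-8, 0, -9, -3] → sum -20
[0, -9, -3, 3] → sum -9
[-9, -3, 3, 7] → sum -2
[-3, 3, 7, -8] → sum -1
[3, 7, -8, -4] → sum -2
[7, -8, -4, 6] → sum 1

-20, -9, -2, -1, -2, 1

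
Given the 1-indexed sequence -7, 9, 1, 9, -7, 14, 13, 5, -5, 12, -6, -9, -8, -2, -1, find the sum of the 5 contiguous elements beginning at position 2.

26

Elements at indices 2..6: 9, 1, 9, -7, 14
sum(9, 1, 9, -7, 14) = 26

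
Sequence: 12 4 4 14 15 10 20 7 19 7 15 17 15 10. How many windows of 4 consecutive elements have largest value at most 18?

5

(12, 4, 4, 14) → max 14  ≤ 18 ✓
(4, 4, 14, 15) → max 15  ≤ 18 ✓
(4, 14, 15, 10) → max 15  ≤ 18 ✓
(14, 15, 10, 20) → max 20
(15, 10, 20, 7) → max 20
(10, 20, 7, 19) → max 20
(20, 7, 19, 7) → max 20
(7, 19, 7, 15) → max 19
(19, 7, 15, 17) → max 19
(7, 15, 17, 15) → max 17  ≤ 18 ✓
(15, 17, 15, 10) → max 17  ≤ 18 ✓
5 windows satisfy the condition.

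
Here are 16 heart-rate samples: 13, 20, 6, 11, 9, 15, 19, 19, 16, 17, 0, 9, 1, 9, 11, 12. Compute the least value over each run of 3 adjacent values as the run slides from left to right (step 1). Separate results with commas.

6, 6, 6, 9, 9, 15, 16, 16, 0, 0, 0, 1, 1, 9

(13, 20, 6) → min 6
(20, 6, 11) → min 6
(6, 11, 9) → min 6
(11, 9, 15) → min 9
(9, 15, 19) → min 9
(15, 19, 19) → min 15
(19, 19, 16) → min 16
(19, 16, 17) → min 16
(16, 17, 0) → min 0
(17, 0, 9) → min 0
(0, 9, 1) → min 0
(9, 1, 9) → min 1
(1, 9, 11) → min 1
(9, 11, 12) → min 9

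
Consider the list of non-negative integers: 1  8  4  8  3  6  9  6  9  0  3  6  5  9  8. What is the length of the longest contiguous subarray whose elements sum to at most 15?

Extend to the right; shrink from the left whenever the sum exceeds 15:
add 1: [1] sum 1, len 1
add 8: [1, 8] sum 9, len 2
add 4: [1, 8, 4] sum 13, len 3
add 8: [4, 8] sum 12, len 2
add 3: [4, 8, 3] sum 15, len 3
add 6: [3, 6] sum 9, len 2
add 9: [6, 9] sum 15, len 2
add 6: [9, 6] sum 15, len 2
add 9: [6, 9] sum 15, len 2
add 0: [6, 9, 0] sum 15, len 3
add 3: [9, 0, 3] sum 12, len 3
add 6: [0, 3, 6] sum 9, len 3
add 5: [0, 3, 6, 5] sum 14, len 4
add 9: [5, 9] sum 14, len 2
add 8: [8] sum 8, len 1
Longest length seen: 4.

4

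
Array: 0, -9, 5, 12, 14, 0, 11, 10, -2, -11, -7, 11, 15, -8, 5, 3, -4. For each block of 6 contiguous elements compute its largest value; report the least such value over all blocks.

11

Window maxs for each of the 12 positions:
(0, -9, 5, 12, 14, 0) → max 14
(-9, 5, 12, 14, 0, 11) → max 14
(5, 12, 14, 0, 11, 10) → max 14
(12, 14, 0, 11, 10, -2) → max 14
(14, 0, 11, 10, -2, -11) → max 14
(0, 11, 10, -2, -11, -7) → max 11
(11, 10, -2, -11, -7, 11) → max 11
(10, -2, -11, -7, 11, 15) → max 15
(-2, -11, -7, 11, 15, -8) → max 15
(-11, -7, 11, 15, -8, 5) → max 15
(-7, 11, 15, -8, 5, 3) → max 15
(11, 15, -8, 5, 3, -4) → max 15
Least of these is 11.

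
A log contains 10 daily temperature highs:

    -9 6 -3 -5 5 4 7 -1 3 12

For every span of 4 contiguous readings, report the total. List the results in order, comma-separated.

-11, 3, 1, 11, 15, 13, 21

(-9, 6, -3, -5) → sum -11
(6, -3, -5, 5) → sum 3
(-3, -5, 5, 4) → sum 1
(-5, 5, 4, 7) → sum 11
(5, 4, 7, -1) → sum 15
(4, 7, -1, 3) → sum 13
(7, -1, 3, 12) → sum 21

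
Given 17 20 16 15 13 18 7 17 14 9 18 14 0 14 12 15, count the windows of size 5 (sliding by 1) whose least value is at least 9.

[17, 20, 16, 15, 13] → min 13  ≥ 9 ✓
[20, 16, 15, 13, 18] → min 13  ≥ 9 ✓
[16, 15, 13, 18, 7] → min 7
[15, 13, 18, 7, 17] → min 7
[13, 18, 7, 17, 14] → min 7
[18, 7, 17, 14, 9] → min 7
[7, 17, 14, 9, 18] → min 7
[17, 14, 9, 18, 14] → min 9  ≥ 9 ✓
[14, 9, 18, 14, 0] → min 0
[9, 18, 14, 0, 14] → min 0
[18, 14, 0, 14, 12] → min 0
[14, 0, 14, 12, 15] → min 0
3 windows satisfy the condition.

3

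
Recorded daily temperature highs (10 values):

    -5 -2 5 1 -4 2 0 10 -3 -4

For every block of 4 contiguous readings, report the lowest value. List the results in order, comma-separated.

[-5, -2, 5, 1] → min -5
[-2, 5, 1, -4] → min -4
[5, 1, -4, 2] → min -4
[1, -4, 2, 0] → min -4
[-4, 2, 0, 10] → min -4
[2, 0, 10, -3] → min -3
[0, 10, -3, -4] → min -4

-5, -4, -4, -4, -4, -3, -4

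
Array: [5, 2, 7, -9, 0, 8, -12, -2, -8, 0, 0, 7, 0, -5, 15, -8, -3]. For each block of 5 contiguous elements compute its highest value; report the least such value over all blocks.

0

Each size-5 window and its max:
5 2 7 -9 0 → max 7
2 7 -9 0 8 → max 8
7 -9 0 8 -12 → max 8
-9 0 8 -12 -2 → max 8
0 8 -12 -2 -8 → max 8
8 -12 -2 -8 0 → max 8
-12 -2 -8 0 0 → max 0
-2 -8 0 0 7 → max 7
-8 0 0 7 0 → max 7
0 0 7 0 -5 → max 7
0 7 0 -5 15 → max 15
7 0 -5 15 -8 → max 15
0 -5 15 -8 -3 → max 15
Least of these is 0.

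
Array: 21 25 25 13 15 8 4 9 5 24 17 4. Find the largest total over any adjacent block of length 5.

99

(21, 25, 25, 13, 15) → sum 99
(25, 25, 13, 15, 8) → sum 86
(25, 13, 15, 8, 4) → sum 65
(13, 15, 8, 4, 9) → sum 49
(15, 8, 4, 9, 5) → sum 41
(8, 4, 9, 5, 24) → sum 50
(4, 9, 5, 24, 17) → sum 59
(9, 5, 24, 17, 4) → sum 59
Largest of these is 99.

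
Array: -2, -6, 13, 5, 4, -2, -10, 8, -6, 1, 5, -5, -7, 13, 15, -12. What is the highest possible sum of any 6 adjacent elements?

[-2, -6, 13, 5, 4, -2] → sum 12
[-6, 13, 5, 4, -2, -10] → sum 4
[13, 5, 4, -2, -10, 8] → sum 18
[5, 4, -2, -10, 8, -6] → sum -1
[4, -2, -10, 8, -6, 1] → sum -5
[-2, -10, 8, -6, 1, 5] → sum -4
[-10, 8, -6, 1, 5, -5] → sum -7
[8, -6, 1, 5, -5, -7] → sum -4
[-6, 1, 5, -5, -7, 13] → sum 1
[1, 5, -5, -7, 13, 15] → sum 22
[5, -5, -7, 13, 15, -12] → sum 9
Highest of these is 22.

22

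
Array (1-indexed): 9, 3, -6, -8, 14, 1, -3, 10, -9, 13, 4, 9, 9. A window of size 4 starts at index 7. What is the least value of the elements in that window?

Elements at indices 7..10: -3, 10, -9, 13
min(-3, 10, -9, 13) = -9

-9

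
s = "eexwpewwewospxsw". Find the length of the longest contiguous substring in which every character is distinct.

add e: [e] len 1
add e (repeat e, move left end past it): [e] len 1
add x: [e, x] len 2
add w: [e, x, w] len 3
add p: [e, x, w, p] len 4
add e (repeat e, move left end past it): [x, w, p, e] len 4
add w (repeat w, move left end past it): [p, e, w] len 3
add w (repeat w, move left end past it): [w] len 1
add e: [w, e] len 2
add w (repeat w, move left end past it): [e, w] len 2
add o: [e, w, o] len 3
add s: [e, w, o, s] len 4
add p: [e, w, o, s, p] len 5
add x: [e, w, o, s, p, x] len 6
add s (repeat s, move left end past it): [p, x, s] len 3
add w: [p, x, s, w] len 4
Longest all-distinct length: 6.

6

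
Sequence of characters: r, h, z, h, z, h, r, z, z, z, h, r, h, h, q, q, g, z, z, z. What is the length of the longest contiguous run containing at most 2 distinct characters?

5

add r: window [r] (1 distinct), len 1
add h: window [r, h] (2 distinct), len 2
add z: window [h, z] (2 distinct), len 2
add h: window [h, z, h] (2 distinct), len 3
add z: window [h, z, h, z] (2 distinct), len 4
add h: window [h, z, h, z, h] (2 distinct), len 5
add r: window [h, r] (2 distinct), len 2
add z: window [r, z] (2 distinct), len 2
add z: window [r, z, z] (2 distinct), len 3
add z: window [r, z, z, z] (2 distinct), len 4
add h: window [z, z, z, h] (2 distinct), len 4
add r: window [h, r] (2 distinct), len 2
add h: window [h, r, h] (2 distinct), len 3
add h: window [h, r, h, h] (2 distinct), len 4
add q: window [h, h, q] (2 distinct), len 3
add q: window [h, h, q, q] (2 distinct), len 4
add g: window [q, q, g] (2 distinct), len 3
add z: window [g, z] (2 distinct), len 2
add z: window [g, z, z] (2 distinct), len 3
add z: window [g, z, z, z] (2 distinct), len 4
Longest length with ≤2 distinct: 5.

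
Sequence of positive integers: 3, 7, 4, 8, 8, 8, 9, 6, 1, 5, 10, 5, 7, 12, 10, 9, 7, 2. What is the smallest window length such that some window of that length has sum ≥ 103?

add 3: running sum 3 < 103
add 7: running sum 10 < 103
add 4: running sum 14 < 103
add 8: running sum 22 < 103
add 8: running sum 30 < 103
add 8: running sum 38 < 103
add 9: running sum 47 < 103
add 6: running sum 53 < 103
add 1: running sum 54 < 103
add 5: running sum 59 < 103
add 10: running sum 69 < 103
add 5: running sum 74 < 103
add 7: running sum 81 < 103
add 12: running sum 93 < 103
end 14: [3, 7, 4, 8, 8, 8, 9, 6, 1, 5, 10, 5, 7, 12, 10] sum 103, len 15
end 15: [7, 4, 8, 8, 8, 9, 6, 1, 5, 10, 5, 7, 12, 10, 9] sum 109, len 15
end 16: [8, 8, 8, 9, 6, 1, 5, 10, 5, 7, 12, 10, 9, 7] sum 105, len 14
end 17: [8, 8, 8, 9, 6, 1, 5, 10, 5, 7, 12, 10, 9, 7, 2] sum 107, len 15
Shortest qualifying length: 14.

14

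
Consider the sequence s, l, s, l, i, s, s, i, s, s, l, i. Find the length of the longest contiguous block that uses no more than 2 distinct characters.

[s] 1 distinct, len 1
[s, l] 2 distinct, len 2
[s, l, s] 2 distinct, len 3
[s, l, s, l] 2 distinct, len 4
[l, i] 2 distinct, len 2
[i, s] 2 distinct, len 2
[i, s, s] 2 distinct, len 3
[i, s, s, i] 2 distinct, len 4
[i, s, s, i, s] 2 distinct, len 5
[i, s, s, i, s, s] 2 distinct, len 6
[s, s, l] 2 distinct, len 3
[l, i] 2 distinct, len 2
Longest length with ≤2 distinct: 6.

6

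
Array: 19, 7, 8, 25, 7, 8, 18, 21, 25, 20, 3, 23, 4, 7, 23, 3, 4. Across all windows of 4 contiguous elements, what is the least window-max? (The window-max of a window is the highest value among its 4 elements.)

19 7 8 25 → max 25
7 8 25 7 → max 25
8 25 7 8 → max 25
25 7 8 18 → max 25
7 8 18 21 → max 21
8 18 21 25 → max 25
18 21 25 20 → max 25
21 25 20 3 → max 25
25 20 3 23 → max 25
20 3 23 4 → max 23
3 23 4 7 → max 23
23 4 7 23 → max 23
4 7 23 3 → max 23
7 23 3 4 → max 23
Least of these is 21.

21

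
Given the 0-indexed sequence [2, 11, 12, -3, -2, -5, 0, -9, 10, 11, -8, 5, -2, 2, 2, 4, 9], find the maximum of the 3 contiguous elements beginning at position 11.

Elements at indices 11..13: 5, -2, 2
max(5, -2, 2) = 5

5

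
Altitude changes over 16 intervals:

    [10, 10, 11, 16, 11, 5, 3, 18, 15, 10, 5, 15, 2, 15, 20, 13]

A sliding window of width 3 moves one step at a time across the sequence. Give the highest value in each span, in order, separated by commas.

Sliding a size-3 window across the 16 values:
(10, 10, 11) → max 11
(10, 11, 16) → max 16
(11, 16, 11) → max 16
(16, 11, 5) → max 16
(11, 5, 3) → max 11
(5, 3, 18) → max 18
(3, 18, 15) → max 18
(18, 15, 10) → max 18
(15, 10, 5) → max 15
(10, 5, 15) → max 15
(5, 15, 2) → max 15
(15, 2, 15) → max 15
(2, 15, 20) → max 20
(15, 20, 13) → max 20

11, 16, 16, 16, 11, 18, 18, 18, 15, 15, 15, 15, 20, 20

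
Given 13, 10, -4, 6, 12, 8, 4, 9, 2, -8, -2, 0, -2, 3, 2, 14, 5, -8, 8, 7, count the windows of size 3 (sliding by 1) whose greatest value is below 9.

7

(13, 10, -4) → max 13
(10, -4, 6) → max 10
(-4, 6, 12) → max 12
(6, 12, 8) → max 12
(12, 8, 4) → max 12
(8, 4, 9) → max 9
(4, 9, 2) → max 9
(9, 2, -8) → max 9
(2, -8, -2) → max 2  < 9 ✓
(-8, -2, 0) → max 0  < 9 ✓
(-2, 0, -2) → max 0  < 9 ✓
(0, -2, 3) → max 3  < 9 ✓
(-2, 3, 2) → max 3  < 9 ✓
(3, 2, 14) → max 14
(2, 14, 5) → max 14
(14, 5, -8) → max 14
(5, -8, 8) → max 8  < 9 ✓
(-8, 8, 7) → max 8  < 9 ✓
7 windows satisfy the condition.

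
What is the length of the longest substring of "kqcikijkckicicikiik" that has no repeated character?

add k: [k] len 1
add q: [k, q] len 2
add c: [k, q, c] len 3
add i: [k, q, c, i] len 4
add k (repeat k, move left end past it): [q, c, i, k] len 4
add i (repeat i, move left end past it): [k, i] len 2
add j: [k, i, j] len 3
add k (repeat k, move left end past it): [i, j, k] len 3
add c: [i, j, k, c] len 4
add k (repeat k, move left end past it): [c, k] len 2
add i: [c, k, i] len 3
add c (repeat c, move left end past it): [k, i, c] len 3
add i (repeat i, move left end past it): [c, i] len 2
add c (repeat c, move left end past it): [i, c] len 2
add i (repeat i, move left end past it): [c, i] len 2
add k: [c, i, k] len 3
add i (repeat i, move left end past it): [k, i] len 2
add i (repeat i, move left end past it): [i] len 1
add k: [i, k] len 2
Longest all-distinct length: 4.

4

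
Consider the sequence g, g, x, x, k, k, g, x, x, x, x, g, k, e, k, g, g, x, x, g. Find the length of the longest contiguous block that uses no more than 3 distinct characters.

13

[g] 1 distinct, len 1
[g, g] 1 distinct, len 2
[g, g, x] 2 distinct, len 3
[g, g, x, x] 2 distinct, len 4
[g, g, x, x, k] 3 distinct, len 5
[g, g, x, x, k, k] 3 distinct, len 6
[g, g, x, x, k, k, g] 3 distinct, len 7
[g, g, x, x, k, k, g, x] 3 distinct, len 8
[g, g, x, x, k, k, g, x, x] 3 distinct, len 9
[g, g, x, x, k, k, g, x, x, x] 3 distinct, len 10
[g, g, x, x, k, k, g, x, x, x, x] 3 distinct, len 11
[g, g, x, x, k, k, g, x, x, x, x, g] 3 distinct, len 12
[g, g, x, x, k, k, g, x, x, x, x, g, k] 3 distinct, len 13
[g, k, e] 3 distinct, len 3
[g, k, e, k] 3 distinct, len 4
[g, k, e, k, g] 3 distinct, len 5
[g, k, e, k, g, g] 3 distinct, len 6
[k, g, g, x] 3 distinct, len 4
[k, g, g, x, x] 3 distinct, len 5
[k, g, g, x, x, g] 3 distinct, len 6
Longest length with ≤3 distinct: 13.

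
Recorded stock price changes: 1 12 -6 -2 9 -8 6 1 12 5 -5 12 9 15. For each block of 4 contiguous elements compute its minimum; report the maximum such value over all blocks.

1

1 12 -6 -2 → min -6
12 -6 -2 9 → min -6
-6 -2 9 -8 → min -8
-2 9 -8 6 → min -8
9 -8 6 1 → min -8
-8 6 1 12 → min -8
6 1 12 5 → min 1
1 12 5 -5 → min -5
12 5 -5 12 → min -5
5 -5 12 9 → min -5
-5 12 9 15 → min -5
Maximum of these is 1.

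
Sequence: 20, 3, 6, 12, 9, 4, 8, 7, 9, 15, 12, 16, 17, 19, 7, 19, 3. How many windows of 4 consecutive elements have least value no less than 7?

20 3 6 12 → min 3
3 6 12 9 → min 3
6 12 9 4 → min 4
12 9 4 8 → min 4
9 4 8 7 → min 4
4 8 7 9 → min 4
8 7 9 15 → min 7  ≥ 7 ✓
7 9 15 12 → min 7  ≥ 7 ✓
9 15 12 16 → min 9  ≥ 7 ✓
15 12 16 17 → min 12  ≥ 7 ✓
12 16 17 19 → min 12  ≥ 7 ✓
16 17 19 7 → min 7  ≥ 7 ✓
17 19 7 19 → min 7  ≥ 7 ✓
19 7 19 3 → min 3
7 windows satisfy the condition.

7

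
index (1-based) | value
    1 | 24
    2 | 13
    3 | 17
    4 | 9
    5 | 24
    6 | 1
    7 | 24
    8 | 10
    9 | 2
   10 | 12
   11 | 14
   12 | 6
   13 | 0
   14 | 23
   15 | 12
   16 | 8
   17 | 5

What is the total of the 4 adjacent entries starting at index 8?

38

Elements at indices 8..11: 10, 2, 12, 14
sum(10, 2, 12, 14) = 38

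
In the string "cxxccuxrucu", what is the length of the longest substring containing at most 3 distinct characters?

add c: window [c] (1 distinct), len 1
add x: window [c, x] (2 distinct), len 2
add x: window [c, x, x] (2 distinct), len 3
add c: window [c, x, x, c] (2 distinct), len 4
add c: window [c, x, x, c, c] (2 distinct), len 5
add u: window [c, x, x, c, c, u] (3 distinct), len 6
add x: window [c, x, x, c, c, u, x] (3 distinct), len 7
add r: window [u, x, r] (3 distinct), len 3
add u: window [u, x, r, u] (3 distinct), len 4
add c: window [r, u, c] (3 distinct), len 3
add u: window [r, u, c, u] (3 distinct), len 4
Longest length with ≤3 distinct: 7.

7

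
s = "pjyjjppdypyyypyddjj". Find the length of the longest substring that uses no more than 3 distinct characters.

Extend right; when distinct count exceeds 3, shrink from the left:
[p] 1 distinct, len 1
[p, j] 2 distinct, len 2
[p, j, y] 3 distinct, len 3
[p, j, y, j] 3 distinct, len 4
[p, j, y, j, j] 3 distinct, len 5
[p, j, y, j, j, p] 3 distinct, len 6
[p, j, y, j, j, p, p] 3 distinct, len 7
[j, j, p, p, d] 3 distinct, len 5
[p, p, d, y] 3 distinct, len 4
[p, p, d, y, p] 3 distinct, len 5
[p, p, d, y, p, y] 3 distinct, len 6
[p, p, d, y, p, y, y] 3 distinct, len 7
[p, p, d, y, p, y, y, y] 3 distinct, len 8
[p, p, d, y, p, y, y, y, p] 3 distinct, len 9
[p, p, d, y, p, y, y, y, p, y] 3 distinct, len 10
[p, p, d, y, p, y, y, y, p, y, d] 3 distinct, len 11
[p, p, d, y, p, y, y, y, p, y, d, d] 3 distinct, len 12
[y, d, d, j] 3 distinct, len 4
[y, d, d, j, j] 3 distinct, len 5
Longest length with ≤3 distinct: 12.

12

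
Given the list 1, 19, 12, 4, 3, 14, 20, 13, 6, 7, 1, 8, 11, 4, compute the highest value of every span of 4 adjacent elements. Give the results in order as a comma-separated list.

19, 19, 14, 20, 20, 20, 20, 13, 8, 11, 11

(1, 19, 12, 4) → max 19
(19, 12, 4, 3) → max 19
(12, 4, 3, 14) → max 14
(4, 3, 14, 20) → max 20
(3, 14, 20, 13) → max 20
(14, 20, 13, 6) → max 20
(20, 13, 6, 7) → max 20
(13, 6, 7, 1) → max 13
(6, 7, 1, 8) → max 8
(7, 1, 8, 11) → max 11
(1, 8, 11, 4) → max 11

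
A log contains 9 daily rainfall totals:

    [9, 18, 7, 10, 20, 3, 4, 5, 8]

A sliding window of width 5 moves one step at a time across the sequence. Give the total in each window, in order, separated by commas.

64, 58, 44, 42, 40

Sliding a size-5 window across the 9 values:
(9, 18, 7, 10, 20) → sum 64
(18, 7, 10, 20, 3) → sum 58
(7, 10, 20, 3, 4) → sum 44
(10, 20, 3, 4, 5) → sum 42
(20, 3, 4, 5, 8) → sum 40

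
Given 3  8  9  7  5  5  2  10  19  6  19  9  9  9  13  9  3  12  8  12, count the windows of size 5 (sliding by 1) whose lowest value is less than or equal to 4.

10

(3, 8, 9, 7, 5) → min 3  ≤ 4 ✓
(8, 9, 7, 5, 5) → min 5
(9, 7, 5, 5, 2) → min 2  ≤ 4 ✓
(7, 5, 5, 2, 10) → min 2  ≤ 4 ✓
(5, 5, 2, 10, 19) → min 2  ≤ 4 ✓
(5, 2, 10, 19, 6) → min 2  ≤ 4 ✓
(2, 10, 19, 6, 19) → min 2  ≤ 4 ✓
(10, 19, 6, 19, 9) → min 6
(19, 6, 19, 9, 9) → min 6
(6, 19, 9, 9, 9) → min 6
(19, 9, 9, 9, 13) → min 9
(9, 9, 9, 13, 9) → min 9
(9, 9, 13, 9, 3) → min 3  ≤ 4 ✓
(9, 13, 9, 3, 12) → min 3  ≤ 4 ✓
(13, 9, 3, 12, 8) → min 3  ≤ 4 ✓
(9, 3, 12, 8, 12) → min 3  ≤ 4 ✓
10 windows satisfy the condition.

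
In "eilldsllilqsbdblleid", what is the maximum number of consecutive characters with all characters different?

add e: [e] len 1
add i: [e, i] len 2
add l: [e, i, l] len 3
add l (repeat l, move left end past it): [l] len 1
add d: [l, d] len 2
add s: [l, d, s] len 3
add l (repeat l, move left end past it): [d, s, l] len 3
add l (repeat l, move left end past it): [l] len 1
add i: [l, i] len 2
add l (repeat l, move left end past it): [i, l] len 2
add q: [i, l, q] len 3
add s: [i, l, q, s] len 4
add b: [i, l, q, s, b] len 5
add d: [i, l, q, s, b, d] len 6
add b (repeat b, move left end past it): [d, b] len 2
add l: [d, b, l] len 3
add l (repeat l, move left end past it): [l] len 1
add e: [l, e] len 2
add i: [l, e, i] len 3
add d: [l, e, i, d] len 4
Longest all-distinct length: 6.

6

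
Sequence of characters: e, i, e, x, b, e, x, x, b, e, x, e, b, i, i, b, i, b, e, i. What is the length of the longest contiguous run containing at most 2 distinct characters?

6

add e: window [e] (1 distinct), len 1
add i: window [e, i] (2 distinct), len 2
add e: window [e, i, e] (2 distinct), len 3
add x: window [e, x] (2 distinct), len 2
add b: window [x, b] (2 distinct), len 2
add e: window [b, e] (2 distinct), len 2
add x: window [e, x] (2 distinct), len 2
add x: window [e, x, x] (2 distinct), len 3
add b: window [x, x, b] (2 distinct), len 3
add e: window [b, e] (2 distinct), len 2
add x: window [e, x] (2 distinct), len 2
add e: window [e, x, e] (2 distinct), len 3
add b: window [e, b] (2 distinct), len 2
add i: window [b, i] (2 distinct), len 2
add i: window [b, i, i] (2 distinct), len 3
add b: window [b, i, i, b] (2 distinct), len 4
add i: window [b, i, i, b, i] (2 distinct), len 5
add b: window [b, i, i, b, i, b] (2 distinct), len 6
add e: window [b, e] (2 distinct), len 2
add i: window [e, i] (2 distinct), len 2
Longest length with ≤2 distinct: 6.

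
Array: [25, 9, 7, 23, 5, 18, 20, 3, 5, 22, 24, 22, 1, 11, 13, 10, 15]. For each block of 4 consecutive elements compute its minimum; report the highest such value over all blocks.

(25, 9, 7, 23) → min 7
(9, 7, 23, 5) → min 5
(7, 23, 5, 18) → min 5
(23, 5, 18, 20) → min 5
(5, 18, 20, 3) → min 3
(18, 20, 3, 5) → min 3
(20, 3, 5, 22) → min 3
(3, 5, 22, 24) → min 3
(5, 22, 24, 22) → min 5
(22, 24, 22, 1) → min 1
(24, 22, 1, 11) → min 1
(22, 1, 11, 13) → min 1
(1, 11, 13, 10) → min 1
(11, 13, 10, 15) → min 10
Highest of these is 10.

10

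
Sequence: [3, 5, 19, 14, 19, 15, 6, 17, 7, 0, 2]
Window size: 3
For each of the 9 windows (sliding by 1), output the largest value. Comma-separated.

3 5 19 → max 19
5 19 14 → max 19
19 14 19 → max 19
14 19 15 → max 19
19 15 6 → max 19
15 6 17 → max 17
6 17 7 → max 17
17 7 0 → max 17
7 0 2 → max 7

19, 19, 19, 19, 19, 17, 17, 17, 7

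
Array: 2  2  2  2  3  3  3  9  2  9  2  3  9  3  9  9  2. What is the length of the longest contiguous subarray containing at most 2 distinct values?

[2] 1 distinct, len 1
[2, 2] 1 distinct, len 2
[2, 2, 2] 1 distinct, len 3
[2, 2, 2, 2] 1 distinct, len 4
[2, 2, 2, 2, 3] 2 distinct, len 5
[2, 2, 2, 2, 3, 3] 2 distinct, len 6
[2, 2, 2, 2, 3, 3, 3] 2 distinct, len 7
[3, 3, 3, 9] 2 distinct, len 4
[9, 2] 2 distinct, len 2
[9, 2, 9] 2 distinct, len 3
[9, 2, 9, 2] 2 distinct, len 4
[2, 3] 2 distinct, len 2
[3, 9] 2 distinct, len 2
[3, 9, 3] 2 distinct, len 3
[3, 9, 3, 9] 2 distinct, len 4
[3, 9, 3, 9, 9] 2 distinct, len 5
[9, 9, 2] 2 distinct, len 3
Longest length with ≤2 distinct: 7.

7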